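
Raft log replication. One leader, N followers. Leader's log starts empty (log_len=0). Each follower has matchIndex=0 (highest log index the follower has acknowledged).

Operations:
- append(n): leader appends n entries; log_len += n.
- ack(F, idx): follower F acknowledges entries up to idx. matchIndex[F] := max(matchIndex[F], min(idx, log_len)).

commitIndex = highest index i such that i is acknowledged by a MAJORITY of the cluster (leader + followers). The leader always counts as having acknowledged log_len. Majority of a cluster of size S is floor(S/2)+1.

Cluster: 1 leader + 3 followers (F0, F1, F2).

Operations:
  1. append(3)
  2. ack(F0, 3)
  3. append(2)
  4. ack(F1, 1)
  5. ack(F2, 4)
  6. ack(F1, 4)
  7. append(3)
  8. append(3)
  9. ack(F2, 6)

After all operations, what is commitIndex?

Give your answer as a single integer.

Answer: 4

Derivation:
Op 1: append 3 -> log_len=3
Op 2: F0 acks idx 3 -> match: F0=3 F1=0 F2=0; commitIndex=0
Op 3: append 2 -> log_len=5
Op 4: F1 acks idx 1 -> match: F0=3 F1=1 F2=0; commitIndex=1
Op 5: F2 acks idx 4 -> match: F0=3 F1=1 F2=4; commitIndex=3
Op 6: F1 acks idx 4 -> match: F0=3 F1=4 F2=4; commitIndex=4
Op 7: append 3 -> log_len=8
Op 8: append 3 -> log_len=11
Op 9: F2 acks idx 6 -> match: F0=3 F1=4 F2=6; commitIndex=4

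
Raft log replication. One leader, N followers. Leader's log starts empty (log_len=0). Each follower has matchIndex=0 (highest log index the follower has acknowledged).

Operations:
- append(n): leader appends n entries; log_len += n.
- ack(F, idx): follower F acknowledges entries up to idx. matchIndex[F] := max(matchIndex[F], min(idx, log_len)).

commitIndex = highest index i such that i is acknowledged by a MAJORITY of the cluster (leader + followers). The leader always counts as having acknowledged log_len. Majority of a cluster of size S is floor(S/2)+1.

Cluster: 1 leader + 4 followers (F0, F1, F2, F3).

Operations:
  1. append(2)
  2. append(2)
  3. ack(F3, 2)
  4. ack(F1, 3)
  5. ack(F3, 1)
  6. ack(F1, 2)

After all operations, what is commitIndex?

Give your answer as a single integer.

Answer: 2

Derivation:
Op 1: append 2 -> log_len=2
Op 2: append 2 -> log_len=4
Op 3: F3 acks idx 2 -> match: F0=0 F1=0 F2=0 F3=2; commitIndex=0
Op 4: F1 acks idx 3 -> match: F0=0 F1=3 F2=0 F3=2; commitIndex=2
Op 5: F3 acks idx 1 -> match: F0=0 F1=3 F2=0 F3=2; commitIndex=2
Op 6: F1 acks idx 2 -> match: F0=0 F1=3 F2=0 F3=2; commitIndex=2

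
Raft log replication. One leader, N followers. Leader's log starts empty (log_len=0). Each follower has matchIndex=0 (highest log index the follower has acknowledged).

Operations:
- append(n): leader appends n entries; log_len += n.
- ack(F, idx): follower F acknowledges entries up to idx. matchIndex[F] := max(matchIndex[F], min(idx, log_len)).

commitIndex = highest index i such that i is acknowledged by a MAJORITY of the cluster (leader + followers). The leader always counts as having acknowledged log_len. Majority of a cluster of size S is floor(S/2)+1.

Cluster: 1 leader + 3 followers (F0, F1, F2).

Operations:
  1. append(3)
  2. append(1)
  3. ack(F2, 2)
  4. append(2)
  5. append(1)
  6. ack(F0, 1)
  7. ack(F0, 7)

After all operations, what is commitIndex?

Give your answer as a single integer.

Op 1: append 3 -> log_len=3
Op 2: append 1 -> log_len=4
Op 3: F2 acks idx 2 -> match: F0=0 F1=0 F2=2; commitIndex=0
Op 4: append 2 -> log_len=6
Op 5: append 1 -> log_len=7
Op 6: F0 acks idx 1 -> match: F0=1 F1=0 F2=2; commitIndex=1
Op 7: F0 acks idx 7 -> match: F0=7 F1=0 F2=2; commitIndex=2

Answer: 2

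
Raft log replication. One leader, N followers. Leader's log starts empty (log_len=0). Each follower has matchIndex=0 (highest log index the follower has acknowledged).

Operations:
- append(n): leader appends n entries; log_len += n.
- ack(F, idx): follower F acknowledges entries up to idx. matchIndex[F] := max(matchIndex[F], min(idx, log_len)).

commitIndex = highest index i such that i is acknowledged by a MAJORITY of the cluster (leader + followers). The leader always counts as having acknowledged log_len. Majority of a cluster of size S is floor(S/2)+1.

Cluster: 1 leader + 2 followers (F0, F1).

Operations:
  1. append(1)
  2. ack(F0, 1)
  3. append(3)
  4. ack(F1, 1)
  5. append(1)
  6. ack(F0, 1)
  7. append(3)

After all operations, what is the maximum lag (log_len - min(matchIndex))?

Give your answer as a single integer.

Answer: 7

Derivation:
Op 1: append 1 -> log_len=1
Op 2: F0 acks idx 1 -> match: F0=1 F1=0; commitIndex=1
Op 3: append 3 -> log_len=4
Op 4: F1 acks idx 1 -> match: F0=1 F1=1; commitIndex=1
Op 5: append 1 -> log_len=5
Op 6: F0 acks idx 1 -> match: F0=1 F1=1; commitIndex=1
Op 7: append 3 -> log_len=8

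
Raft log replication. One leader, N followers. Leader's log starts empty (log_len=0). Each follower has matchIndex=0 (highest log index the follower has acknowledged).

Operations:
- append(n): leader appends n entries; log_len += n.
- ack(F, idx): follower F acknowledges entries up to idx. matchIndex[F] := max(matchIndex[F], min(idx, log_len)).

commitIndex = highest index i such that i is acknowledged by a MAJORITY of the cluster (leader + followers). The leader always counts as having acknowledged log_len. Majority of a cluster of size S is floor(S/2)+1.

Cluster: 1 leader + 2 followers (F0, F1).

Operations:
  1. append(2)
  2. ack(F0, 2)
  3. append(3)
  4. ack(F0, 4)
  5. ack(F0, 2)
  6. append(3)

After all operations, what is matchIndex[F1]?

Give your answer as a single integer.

Op 1: append 2 -> log_len=2
Op 2: F0 acks idx 2 -> match: F0=2 F1=0; commitIndex=2
Op 3: append 3 -> log_len=5
Op 4: F0 acks idx 4 -> match: F0=4 F1=0; commitIndex=4
Op 5: F0 acks idx 2 -> match: F0=4 F1=0; commitIndex=4
Op 6: append 3 -> log_len=8

Answer: 0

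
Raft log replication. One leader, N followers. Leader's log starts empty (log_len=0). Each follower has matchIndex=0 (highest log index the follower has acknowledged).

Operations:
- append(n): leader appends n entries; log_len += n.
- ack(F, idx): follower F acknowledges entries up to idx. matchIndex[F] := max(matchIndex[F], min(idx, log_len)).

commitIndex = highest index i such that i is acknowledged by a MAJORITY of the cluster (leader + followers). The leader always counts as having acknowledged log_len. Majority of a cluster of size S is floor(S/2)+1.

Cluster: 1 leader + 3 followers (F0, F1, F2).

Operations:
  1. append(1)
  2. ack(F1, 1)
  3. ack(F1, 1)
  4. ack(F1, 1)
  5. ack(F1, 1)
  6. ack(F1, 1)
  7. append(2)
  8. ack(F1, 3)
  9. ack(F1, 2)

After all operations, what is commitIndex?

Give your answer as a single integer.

Answer: 0

Derivation:
Op 1: append 1 -> log_len=1
Op 2: F1 acks idx 1 -> match: F0=0 F1=1 F2=0; commitIndex=0
Op 3: F1 acks idx 1 -> match: F0=0 F1=1 F2=0; commitIndex=0
Op 4: F1 acks idx 1 -> match: F0=0 F1=1 F2=0; commitIndex=0
Op 5: F1 acks idx 1 -> match: F0=0 F1=1 F2=0; commitIndex=0
Op 6: F1 acks idx 1 -> match: F0=0 F1=1 F2=0; commitIndex=0
Op 7: append 2 -> log_len=3
Op 8: F1 acks idx 3 -> match: F0=0 F1=3 F2=0; commitIndex=0
Op 9: F1 acks idx 2 -> match: F0=0 F1=3 F2=0; commitIndex=0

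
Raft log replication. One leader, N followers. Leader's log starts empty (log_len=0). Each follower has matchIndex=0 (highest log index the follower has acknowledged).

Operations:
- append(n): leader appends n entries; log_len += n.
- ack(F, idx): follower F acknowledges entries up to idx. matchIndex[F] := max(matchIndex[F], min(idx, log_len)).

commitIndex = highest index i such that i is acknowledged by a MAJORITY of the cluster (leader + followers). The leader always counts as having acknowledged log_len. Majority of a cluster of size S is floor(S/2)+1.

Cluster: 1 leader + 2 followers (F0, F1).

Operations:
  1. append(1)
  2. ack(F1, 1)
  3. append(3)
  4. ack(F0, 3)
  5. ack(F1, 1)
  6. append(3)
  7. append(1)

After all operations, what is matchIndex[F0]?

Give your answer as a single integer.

Op 1: append 1 -> log_len=1
Op 2: F1 acks idx 1 -> match: F0=0 F1=1; commitIndex=1
Op 3: append 3 -> log_len=4
Op 4: F0 acks idx 3 -> match: F0=3 F1=1; commitIndex=3
Op 5: F1 acks idx 1 -> match: F0=3 F1=1; commitIndex=3
Op 6: append 3 -> log_len=7
Op 7: append 1 -> log_len=8

Answer: 3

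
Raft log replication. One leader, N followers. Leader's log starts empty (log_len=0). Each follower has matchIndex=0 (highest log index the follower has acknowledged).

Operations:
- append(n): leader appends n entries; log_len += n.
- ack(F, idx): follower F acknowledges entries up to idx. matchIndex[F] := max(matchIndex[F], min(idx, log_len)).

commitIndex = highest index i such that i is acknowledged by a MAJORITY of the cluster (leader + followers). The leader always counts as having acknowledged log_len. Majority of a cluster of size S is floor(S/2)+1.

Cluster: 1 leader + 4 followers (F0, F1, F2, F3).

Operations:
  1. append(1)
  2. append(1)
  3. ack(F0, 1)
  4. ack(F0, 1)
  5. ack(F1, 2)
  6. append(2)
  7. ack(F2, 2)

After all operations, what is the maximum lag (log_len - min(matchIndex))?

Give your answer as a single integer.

Op 1: append 1 -> log_len=1
Op 2: append 1 -> log_len=2
Op 3: F0 acks idx 1 -> match: F0=1 F1=0 F2=0 F3=0; commitIndex=0
Op 4: F0 acks idx 1 -> match: F0=1 F1=0 F2=0 F3=0; commitIndex=0
Op 5: F1 acks idx 2 -> match: F0=1 F1=2 F2=0 F3=0; commitIndex=1
Op 6: append 2 -> log_len=4
Op 7: F2 acks idx 2 -> match: F0=1 F1=2 F2=2 F3=0; commitIndex=2

Answer: 4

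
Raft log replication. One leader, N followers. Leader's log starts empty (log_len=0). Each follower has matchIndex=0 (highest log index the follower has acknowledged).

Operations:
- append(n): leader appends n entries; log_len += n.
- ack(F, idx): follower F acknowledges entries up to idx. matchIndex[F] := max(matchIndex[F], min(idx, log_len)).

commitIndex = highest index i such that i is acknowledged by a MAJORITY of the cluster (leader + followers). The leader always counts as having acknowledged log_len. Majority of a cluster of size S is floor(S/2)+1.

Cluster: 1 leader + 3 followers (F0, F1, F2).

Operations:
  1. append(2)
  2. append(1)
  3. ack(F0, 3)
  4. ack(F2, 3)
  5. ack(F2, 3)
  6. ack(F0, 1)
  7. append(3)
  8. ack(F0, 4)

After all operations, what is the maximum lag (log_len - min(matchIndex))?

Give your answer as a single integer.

Answer: 6

Derivation:
Op 1: append 2 -> log_len=2
Op 2: append 1 -> log_len=3
Op 3: F0 acks idx 3 -> match: F0=3 F1=0 F2=0; commitIndex=0
Op 4: F2 acks idx 3 -> match: F0=3 F1=0 F2=3; commitIndex=3
Op 5: F2 acks idx 3 -> match: F0=3 F1=0 F2=3; commitIndex=3
Op 6: F0 acks idx 1 -> match: F0=3 F1=0 F2=3; commitIndex=3
Op 7: append 3 -> log_len=6
Op 8: F0 acks idx 4 -> match: F0=4 F1=0 F2=3; commitIndex=3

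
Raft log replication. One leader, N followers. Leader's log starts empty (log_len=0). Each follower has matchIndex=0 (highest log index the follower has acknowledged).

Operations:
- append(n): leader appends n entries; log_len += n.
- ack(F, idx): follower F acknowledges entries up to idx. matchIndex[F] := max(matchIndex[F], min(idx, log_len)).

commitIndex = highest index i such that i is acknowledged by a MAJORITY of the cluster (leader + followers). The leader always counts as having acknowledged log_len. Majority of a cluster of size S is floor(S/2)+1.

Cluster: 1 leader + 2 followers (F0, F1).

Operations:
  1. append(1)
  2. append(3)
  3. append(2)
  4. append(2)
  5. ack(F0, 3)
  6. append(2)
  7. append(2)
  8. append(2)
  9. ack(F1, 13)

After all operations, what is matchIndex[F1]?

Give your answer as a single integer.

Op 1: append 1 -> log_len=1
Op 2: append 3 -> log_len=4
Op 3: append 2 -> log_len=6
Op 4: append 2 -> log_len=8
Op 5: F0 acks idx 3 -> match: F0=3 F1=0; commitIndex=3
Op 6: append 2 -> log_len=10
Op 7: append 2 -> log_len=12
Op 8: append 2 -> log_len=14
Op 9: F1 acks idx 13 -> match: F0=3 F1=13; commitIndex=13

Answer: 13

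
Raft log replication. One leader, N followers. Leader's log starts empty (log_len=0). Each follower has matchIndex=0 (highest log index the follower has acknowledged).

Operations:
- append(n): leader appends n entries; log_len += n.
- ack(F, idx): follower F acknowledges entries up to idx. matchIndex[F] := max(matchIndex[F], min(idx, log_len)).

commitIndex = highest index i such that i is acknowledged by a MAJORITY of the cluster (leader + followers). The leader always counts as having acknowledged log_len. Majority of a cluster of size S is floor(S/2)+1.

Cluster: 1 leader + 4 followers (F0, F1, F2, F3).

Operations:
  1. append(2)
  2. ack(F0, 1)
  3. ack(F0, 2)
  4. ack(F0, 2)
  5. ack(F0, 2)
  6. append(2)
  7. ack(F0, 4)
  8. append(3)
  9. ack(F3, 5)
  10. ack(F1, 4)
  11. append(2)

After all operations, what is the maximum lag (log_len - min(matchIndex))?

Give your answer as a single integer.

Op 1: append 2 -> log_len=2
Op 2: F0 acks idx 1 -> match: F0=1 F1=0 F2=0 F3=0; commitIndex=0
Op 3: F0 acks idx 2 -> match: F0=2 F1=0 F2=0 F3=0; commitIndex=0
Op 4: F0 acks idx 2 -> match: F0=2 F1=0 F2=0 F3=0; commitIndex=0
Op 5: F0 acks idx 2 -> match: F0=2 F1=0 F2=0 F3=0; commitIndex=0
Op 6: append 2 -> log_len=4
Op 7: F0 acks idx 4 -> match: F0=4 F1=0 F2=0 F3=0; commitIndex=0
Op 8: append 3 -> log_len=7
Op 9: F3 acks idx 5 -> match: F0=4 F1=0 F2=0 F3=5; commitIndex=4
Op 10: F1 acks idx 4 -> match: F0=4 F1=4 F2=0 F3=5; commitIndex=4
Op 11: append 2 -> log_len=9

Answer: 9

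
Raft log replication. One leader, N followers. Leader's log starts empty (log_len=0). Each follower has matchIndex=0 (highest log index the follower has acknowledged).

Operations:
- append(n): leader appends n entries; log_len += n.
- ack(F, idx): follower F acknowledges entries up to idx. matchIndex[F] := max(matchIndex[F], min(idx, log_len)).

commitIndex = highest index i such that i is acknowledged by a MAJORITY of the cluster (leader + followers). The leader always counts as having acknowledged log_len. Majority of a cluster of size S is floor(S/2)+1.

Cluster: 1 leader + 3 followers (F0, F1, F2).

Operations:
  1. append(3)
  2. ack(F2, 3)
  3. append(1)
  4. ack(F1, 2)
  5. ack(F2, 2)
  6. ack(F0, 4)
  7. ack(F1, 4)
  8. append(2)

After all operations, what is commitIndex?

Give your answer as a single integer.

Op 1: append 3 -> log_len=3
Op 2: F2 acks idx 3 -> match: F0=0 F1=0 F2=3; commitIndex=0
Op 3: append 1 -> log_len=4
Op 4: F1 acks idx 2 -> match: F0=0 F1=2 F2=3; commitIndex=2
Op 5: F2 acks idx 2 -> match: F0=0 F1=2 F2=3; commitIndex=2
Op 6: F0 acks idx 4 -> match: F0=4 F1=2 F2=3; commitIndex=3
Op 7: F1 acks idx 4 -> match: F0=4 F1=4 F2=3; commitIndex=4
Op 8: append 2 -> log_len=6

Answer: 4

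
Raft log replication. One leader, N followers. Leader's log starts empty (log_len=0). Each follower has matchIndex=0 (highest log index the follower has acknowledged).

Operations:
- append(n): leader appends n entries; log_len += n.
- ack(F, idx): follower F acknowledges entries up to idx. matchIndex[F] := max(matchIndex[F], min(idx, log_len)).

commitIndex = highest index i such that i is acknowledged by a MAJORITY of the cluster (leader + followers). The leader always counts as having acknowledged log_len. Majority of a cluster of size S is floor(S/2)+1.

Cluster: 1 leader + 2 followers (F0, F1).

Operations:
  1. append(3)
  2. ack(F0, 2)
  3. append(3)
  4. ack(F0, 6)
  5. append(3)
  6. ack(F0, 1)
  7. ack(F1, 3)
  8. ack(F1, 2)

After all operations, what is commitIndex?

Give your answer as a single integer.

Op 1: append 3 -> log_len=3
Op 2: F0 acks idx 2 -> match: F0=2 F1=0; commitIndex=2
Op 3: append 3 -> log_len=6
Op 4: F0 acks idx 6 -> match: F0=6 F1=0; commitIndex=6
Op 5: append 3 -> log_len=9
Op 6: F0 acks idx 1 -> match: F0=6 F1=0; commitIndex=6
Op 7: F1 acks idx 3 -> match: F0=6 F1=3; commitIndex=6
Op 8: F1 acks idx 2 -> match: F0=6 F1=3; commitIndex=6

Answer: 6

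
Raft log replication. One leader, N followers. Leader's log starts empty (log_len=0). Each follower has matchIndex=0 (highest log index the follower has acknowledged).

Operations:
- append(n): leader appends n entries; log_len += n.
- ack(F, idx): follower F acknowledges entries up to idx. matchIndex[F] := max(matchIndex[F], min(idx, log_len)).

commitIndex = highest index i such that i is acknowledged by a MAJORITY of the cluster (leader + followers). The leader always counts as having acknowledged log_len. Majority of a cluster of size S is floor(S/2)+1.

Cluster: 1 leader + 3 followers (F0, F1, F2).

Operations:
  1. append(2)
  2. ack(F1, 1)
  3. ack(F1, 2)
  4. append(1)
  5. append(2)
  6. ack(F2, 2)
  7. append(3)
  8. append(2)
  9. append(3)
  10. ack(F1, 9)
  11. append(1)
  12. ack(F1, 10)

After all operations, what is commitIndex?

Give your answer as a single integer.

Answer: 2

Derivation:
Op 1: append 2 -> log_len=2
Op 2: F1 acks idx 1 -> match: F0=0 F1=1 F2=0; commitIndex=0
Op 3: F1 acks idx 2 -> match: F0=0 F1=2 F2=0; commitIndex=0
Op 4: append 1 -> log_len=3
Op 5: append 2 -> log_len=5
Op 6: F2 acks idx 2 -> match: F0=0 F1=2 F2=2; commitIndex=2
Op 7: append 3 -> log_len=8
Op 8: append 2 -> log_len=10
Op 9: append 3 -> log_len=13
Op 10: F1 acks idx 9 -> match: F0=0 F1=9 F2=2; commitIndex=2
Op 11: append 1 -> log_len=14
Op 12: F1 acks idx 10 -> match: F0=0 F1=10 F2=2; commitIndex=2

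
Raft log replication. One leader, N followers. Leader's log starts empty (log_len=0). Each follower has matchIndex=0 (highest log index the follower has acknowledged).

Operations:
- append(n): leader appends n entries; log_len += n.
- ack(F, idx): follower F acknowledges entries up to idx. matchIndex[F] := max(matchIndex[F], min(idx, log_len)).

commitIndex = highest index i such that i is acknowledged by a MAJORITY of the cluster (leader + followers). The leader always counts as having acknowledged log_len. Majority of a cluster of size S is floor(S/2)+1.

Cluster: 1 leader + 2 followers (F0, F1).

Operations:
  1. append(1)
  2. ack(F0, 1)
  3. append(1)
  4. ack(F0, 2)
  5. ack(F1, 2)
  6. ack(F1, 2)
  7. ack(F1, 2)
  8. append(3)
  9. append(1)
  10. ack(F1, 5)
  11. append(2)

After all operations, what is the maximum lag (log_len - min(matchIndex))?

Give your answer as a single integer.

Answer: 6

Derivation:
Op 1: append 1 -> log_len=1
Op 2: F0 acks idx 1 -> match: F0=1 F1=0; commitIndex=1
Op 3: append 1 -> log_len=2
Op 4: F0 acks idx 2 -> match: F0=2 F1=0; commitIndex=2
Op 5: F1 acks idx 2 -> match: F0=2 F1=2; commitIndex=2
Op 6: F1 acks idx 2 -> match: F0=2 F1=2; commitIndex=2
Op 7: F1 acks idx 2 -> match: F0=2 F1=2; commitIndex=2
Op 8: append 3 -> log_len=5
Op 9: append 1 -> log_len=6
Op 10: F1 acks idx 5 -> match: F0=2 F1=5; commitIndex=5
Op 11: append 2 -> log_len=8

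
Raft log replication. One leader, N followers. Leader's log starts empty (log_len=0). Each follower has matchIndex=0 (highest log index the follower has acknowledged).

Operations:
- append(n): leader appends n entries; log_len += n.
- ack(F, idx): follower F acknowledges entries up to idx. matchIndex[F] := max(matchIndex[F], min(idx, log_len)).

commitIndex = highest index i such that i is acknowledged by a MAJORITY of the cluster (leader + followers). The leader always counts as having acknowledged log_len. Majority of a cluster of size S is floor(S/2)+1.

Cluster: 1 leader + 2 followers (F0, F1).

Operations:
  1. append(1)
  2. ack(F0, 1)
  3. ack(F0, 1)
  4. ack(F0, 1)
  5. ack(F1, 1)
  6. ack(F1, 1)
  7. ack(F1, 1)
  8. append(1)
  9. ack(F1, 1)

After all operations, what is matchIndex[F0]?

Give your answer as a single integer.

Answer: 1

Derivation:
Op 1: append 1 -> log_len=1
Op 2: F0 acks idx 1 -> match: F0=1 F1=0; commitIndex=1
Op 3: F0 acks idx 1 -> match: F0=1 F1=0; commitIndex=1
Op 4: F0 acks idx 1 -> match: F0=1 F1=0; commitIndex=1
Op 5: F1 acks idx 1 -> match: F0=1 F1=1; commitIndex=1
Op 6: F1 acks idx 1 -> match: F0=1 F1=1; commitIndex=1
Op 7: F1 acks idx 1 -> match: F0=1 F1=1; commitIndex=1
Op 8: append 1 -> log_len=2
Op 9: F1 acks idx 1 -> match: F0=1 F1=1; commitIndex=1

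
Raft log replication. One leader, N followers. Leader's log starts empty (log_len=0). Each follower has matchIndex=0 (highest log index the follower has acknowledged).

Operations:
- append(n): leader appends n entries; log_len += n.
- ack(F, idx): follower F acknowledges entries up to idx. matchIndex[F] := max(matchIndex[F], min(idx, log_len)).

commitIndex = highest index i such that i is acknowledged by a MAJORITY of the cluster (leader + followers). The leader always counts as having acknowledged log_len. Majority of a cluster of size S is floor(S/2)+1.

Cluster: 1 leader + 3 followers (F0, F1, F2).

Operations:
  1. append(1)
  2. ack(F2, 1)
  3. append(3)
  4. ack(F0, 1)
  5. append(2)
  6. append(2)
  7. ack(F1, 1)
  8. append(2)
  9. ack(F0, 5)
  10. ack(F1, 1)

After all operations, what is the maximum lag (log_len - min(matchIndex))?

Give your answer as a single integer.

Op 1: append 1 -> log_len=1
Op 2: F2 acks idx 1 -> match: F0=0 F1=0 F2=1; commitIndex=0
Op 3: append 3 -> log_len=4
Op 4: F0 acks idx 1 -> match: F0=1 F1=0 F2=1; commitIndex=1
Op 5: append 2 -> log_len=6
Op 6: append 2 -> log_len=8
Op 7: F1 acks idx 1 -> match: F0=1 F1=1 F2=1; commitIndex=1
Op 8: append 2 -> log_len=10
Op 9: F0 acks idx 5 -> match: F0=5 F1=1 F2=1; commitIndex=1
Op 10: F1 acks idx 1 -> match: F0=5 F1=1 F2=1; commitIndex=1

Answer: 9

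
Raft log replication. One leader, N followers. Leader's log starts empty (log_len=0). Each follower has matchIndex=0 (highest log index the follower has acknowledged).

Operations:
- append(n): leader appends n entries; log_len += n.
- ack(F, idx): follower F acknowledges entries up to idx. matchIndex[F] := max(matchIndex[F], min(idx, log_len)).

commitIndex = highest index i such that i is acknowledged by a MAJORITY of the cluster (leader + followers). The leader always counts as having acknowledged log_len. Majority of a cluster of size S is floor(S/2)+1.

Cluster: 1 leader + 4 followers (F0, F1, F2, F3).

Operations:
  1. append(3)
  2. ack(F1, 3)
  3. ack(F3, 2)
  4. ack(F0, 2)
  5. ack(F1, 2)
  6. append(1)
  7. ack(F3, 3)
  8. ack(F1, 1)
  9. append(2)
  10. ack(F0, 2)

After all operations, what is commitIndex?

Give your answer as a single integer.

Op 1: append 3 -> log_len=3
Op 2: F1 acks idx 3 -> match: F0=0 F1=3 F2=0 F3=0; commitIndex=0
Op 3: F3 acks idx 2 -> match: F0=0 F1=3 F2=0 F3=2; commitIndex=2
Op 4: F0 acks idx 2 -> match: F0=2 F1=3 F2=0 F3=2; commitIndex=2
Op 5: F1 acks idx 2 -> match: F0=2 F1=3 F2=0 F3=2; commitIndex=2
Op 6: append 1 -> log_len=4
Op 7: F3 acks idx 3 -> match: F0=2 F1=3 F2=0 F3=3; commitIndex=3
Op 8: F1 acks idx 1 -> match: F0=2 F1=3 F2=0 F3=3; commitIndex=3
Op 9: append 2 -> log_len=6
Op 10: F0 acks idx 2 -> match: F0=2 F1=3 F2=0 F3=3; commitIndex=3

Answer: 3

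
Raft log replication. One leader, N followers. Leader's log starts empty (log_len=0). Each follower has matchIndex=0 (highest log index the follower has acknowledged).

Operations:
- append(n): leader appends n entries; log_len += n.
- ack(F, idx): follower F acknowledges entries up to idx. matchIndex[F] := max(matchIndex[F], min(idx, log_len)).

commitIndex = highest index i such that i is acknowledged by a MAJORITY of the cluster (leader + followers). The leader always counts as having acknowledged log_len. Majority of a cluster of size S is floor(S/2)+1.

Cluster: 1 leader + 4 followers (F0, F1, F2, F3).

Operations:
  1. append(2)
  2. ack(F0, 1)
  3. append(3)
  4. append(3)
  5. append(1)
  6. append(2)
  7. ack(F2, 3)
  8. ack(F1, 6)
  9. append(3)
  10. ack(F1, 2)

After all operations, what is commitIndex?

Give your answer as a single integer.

Answer: 3

Derivation:
Op 1: append 2 -> log_len=2
Op 2: F0 acks idx 1 -> match: F0=1 F1=0 F2=0 F3=0; commitIndex=0
Op 3: append 3 -> log_len=5
Op 4: append 3 -> log_len=8
Op 5: append 1 -> log_len=9
Op 6: append 2 -> log_len=11
Op 7: F2 acks idx 3 -> match: F0=1 F1=0 F2=3 F3=0; commitIndex=1
Op 8: F1 acks idx 6 -> match: F0=1 F1=6 F2=3 F3=0; commitIndex=3
Op 9: append 3 -> log_len=14
Op 10: F1 acks idx 2 -> match: F0=1 F1=6 F2=3 F3=0; commitIndex=3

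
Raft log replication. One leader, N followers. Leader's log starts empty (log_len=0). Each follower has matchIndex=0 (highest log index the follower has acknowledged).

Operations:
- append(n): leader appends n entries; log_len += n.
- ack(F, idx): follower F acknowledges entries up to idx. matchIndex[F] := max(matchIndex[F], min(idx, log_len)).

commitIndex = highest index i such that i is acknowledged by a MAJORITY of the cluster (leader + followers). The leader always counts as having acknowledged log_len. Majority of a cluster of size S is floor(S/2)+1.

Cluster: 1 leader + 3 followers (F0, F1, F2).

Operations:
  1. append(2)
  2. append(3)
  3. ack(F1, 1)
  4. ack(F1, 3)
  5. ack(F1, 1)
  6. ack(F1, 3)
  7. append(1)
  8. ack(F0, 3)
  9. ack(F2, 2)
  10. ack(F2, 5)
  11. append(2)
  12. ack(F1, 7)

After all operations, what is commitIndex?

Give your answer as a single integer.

Op 1: append 2 -> log_len=2
Op 2: append 3 -> log_len=5
Op 3: F1 acks idx 1 -> match: F0=0 F1=1 F2=0; commitIndex=0
Op 4: F1 acks idx 3 -> match: F0=0 F1=3 F2=0; commitIndex=0
Op 5: F1 acks idx 1 -> match: F0=0 F1=3 F2=0; commitIndex=0
Op 6: F1 acks idx 3 -> match: F0=0 F1=3 F2=0; commitIndex=0
Op 7: append 1 -> log_len=6
Op 8: F0 acks idx 3 -> match: F0=3 F1=3 F2=0; commitIndex=3
Op 9: F2 acks idx 2 -> match: F0=3 F1=3 F2=2; commitIndex=3
Op 10: F2 acks idx 5 -> match: F0=3 F1=3 F2=5; commitIndex=3
Op 11: append 2 -> log_len=8
Op 12: F1 acks idx 7 -> match: F0=3 F1=7 F2=5; commitIndex=5

Answer: 5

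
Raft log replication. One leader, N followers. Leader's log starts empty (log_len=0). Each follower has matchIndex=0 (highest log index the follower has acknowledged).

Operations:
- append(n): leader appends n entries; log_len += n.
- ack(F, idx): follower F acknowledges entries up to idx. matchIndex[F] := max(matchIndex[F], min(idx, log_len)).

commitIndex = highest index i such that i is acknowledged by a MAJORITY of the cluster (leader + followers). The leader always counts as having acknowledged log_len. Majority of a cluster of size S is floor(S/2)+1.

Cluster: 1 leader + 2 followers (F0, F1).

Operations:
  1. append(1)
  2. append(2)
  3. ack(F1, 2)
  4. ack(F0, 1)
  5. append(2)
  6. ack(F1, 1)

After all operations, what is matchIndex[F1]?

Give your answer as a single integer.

Answer: 2

Derivation:
Op 1: append 1 -> log_len=1
Op 2: append 2 -> log_len=3
Op 3: F1 acks idx 2 -> match: F0=0 F1=2; commitIndex=2
Op 4: F0 acks idx 1 -> match: F0=1 F1=2; commitIndex=2
Op 5: append 2 -> log_len=5
Op 6: F1 acks idx 1 -> match: F0=1 F1=2; commitIndex=2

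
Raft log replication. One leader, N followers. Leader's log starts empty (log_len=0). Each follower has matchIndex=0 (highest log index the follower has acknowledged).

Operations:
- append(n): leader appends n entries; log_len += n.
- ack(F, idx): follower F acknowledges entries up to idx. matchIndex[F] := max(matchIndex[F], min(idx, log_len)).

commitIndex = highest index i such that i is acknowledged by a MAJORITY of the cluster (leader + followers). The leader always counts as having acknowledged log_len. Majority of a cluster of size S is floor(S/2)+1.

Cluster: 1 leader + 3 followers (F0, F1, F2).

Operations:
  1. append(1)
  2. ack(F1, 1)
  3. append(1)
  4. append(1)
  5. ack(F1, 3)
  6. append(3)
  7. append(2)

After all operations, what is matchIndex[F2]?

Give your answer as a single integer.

Op 1: append 1 -> log_len=1
Op 2: F1 acks idx 1 -> match: F0=0 F1=1 F2=0; commitIndex=0
Op 3: append 1 -> log_len=2
Op 4: append 1 -> log_len=3
Op 5: F1 acks idx 3 -> match: F0=0 F1=3 F2=0; commitIndex=0
Op 6: append 3 -> log_len=6
Op 7: append 2 -> log_len=8

Answer: 0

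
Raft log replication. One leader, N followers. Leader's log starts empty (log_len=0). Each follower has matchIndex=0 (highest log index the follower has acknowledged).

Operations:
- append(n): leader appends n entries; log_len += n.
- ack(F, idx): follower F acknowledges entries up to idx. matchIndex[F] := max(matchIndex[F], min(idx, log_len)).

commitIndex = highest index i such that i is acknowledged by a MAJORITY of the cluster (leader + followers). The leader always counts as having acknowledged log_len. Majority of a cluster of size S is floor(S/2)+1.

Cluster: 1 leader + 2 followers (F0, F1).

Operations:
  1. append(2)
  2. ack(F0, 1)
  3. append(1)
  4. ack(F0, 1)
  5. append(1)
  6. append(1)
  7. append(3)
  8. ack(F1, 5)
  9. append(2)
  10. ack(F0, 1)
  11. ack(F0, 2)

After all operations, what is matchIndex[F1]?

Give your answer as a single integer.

Answer: 5

Derivation:
Op 1: append 2 -> log_len=2
Op 2: F0 acks idx 1 -> match: F0=1 F1=0; commitIndex=1
Op 3: append 1 -> log_len=3
Op 4: F0 acks idx 1 -> match: F0=1 F1=0; commitIndex=1
Op 5: append 1 -> log_len=4
Op 6: append 1 -> log_len=5
Op 7: append 3 -> log_len=8
Op 8: F1 acks idx 5 -> match: F0=1 F1=5; commitIndex=5
Op 9: append 2 -> log_len=10
Op 10: F0 acks idx 1 -> match: F0=1 F1=5; commitIndex=5
Op 11: F0 acks idx 2 -> match: F0=2 F1=5; commitIndex=5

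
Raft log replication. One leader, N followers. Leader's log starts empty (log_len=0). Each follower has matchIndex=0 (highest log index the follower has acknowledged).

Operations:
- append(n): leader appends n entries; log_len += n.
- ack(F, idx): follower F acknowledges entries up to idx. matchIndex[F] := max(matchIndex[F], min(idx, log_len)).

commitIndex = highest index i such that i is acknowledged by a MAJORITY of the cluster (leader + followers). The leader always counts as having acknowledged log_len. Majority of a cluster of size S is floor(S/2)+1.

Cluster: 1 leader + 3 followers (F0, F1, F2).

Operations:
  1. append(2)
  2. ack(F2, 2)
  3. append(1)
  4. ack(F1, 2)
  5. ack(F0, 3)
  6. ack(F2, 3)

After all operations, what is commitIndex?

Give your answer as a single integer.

Answer: 3

Derivation:
Op 1: append 2 -> log_len=2
Op 2: F2 acks idx 2 -> match: F0=0 F1=0 F2=2; commitIndex=0
Op 3: append 1 -> log_len=3
Op 4: F1 acks idx 2 -> match: F0=0 F1=2 F2=2; commitIndex=2
Op 5: F0 acks idx 3 -> match: F0=3 F1=2 F2=2; commitIndex=2
Op 6: F2 acks idx 3 -> match: F0=3 F1=2 F2=3; commitIndex=3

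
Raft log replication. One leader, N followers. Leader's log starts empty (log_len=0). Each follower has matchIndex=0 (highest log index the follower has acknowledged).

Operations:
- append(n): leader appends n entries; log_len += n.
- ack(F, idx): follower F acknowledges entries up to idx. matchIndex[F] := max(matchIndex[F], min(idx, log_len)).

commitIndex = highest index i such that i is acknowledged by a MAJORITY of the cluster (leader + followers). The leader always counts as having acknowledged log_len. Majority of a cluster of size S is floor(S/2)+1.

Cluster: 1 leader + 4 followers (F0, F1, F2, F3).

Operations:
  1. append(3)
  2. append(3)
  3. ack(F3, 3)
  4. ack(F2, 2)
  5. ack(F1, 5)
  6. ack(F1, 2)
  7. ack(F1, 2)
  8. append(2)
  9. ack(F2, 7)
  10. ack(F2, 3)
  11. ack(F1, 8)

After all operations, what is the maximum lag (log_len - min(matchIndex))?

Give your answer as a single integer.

Op 1: append 3 -> log_len=3
Op 2: append 3 -> log_len=6
Op 3: F3 acks idx 3 -> match: F0=0 F1=0 F2=0 F3=3; commitIndex=0
Op 4: F2 acks idx 2 -> match: F0=0 F1=0 F2=2 F3=3; commitIndex=2
Op 5: F1 acks idx 5 -> match: F0=0 F1=5 F2=2 F3=3; commitIndex=3
Op 6: F1 acks idx 2 -> match: F0=0 F1=5 F2=2 F3=3; commitIndex=3
Op 7: F1 acks idx 2 -> match: F0=0 F1=5 F2=2 F3=3; commitIndex=3
Op 8: append 2 -> log_len=8
Op 9: F2 acks idx 7 -> match: F0=0 F1=5 F2=7 F3=3; commitIndex=5
Op 10: F2 acks idx 3 -> match: F0=0 F1=5 F2=7 F3=3; commitIndex=5
Op 11: F1 acks idx 8 -> match: F0=0 F1=8 F2=7 F3=3; commitIndex=7

Answer: 8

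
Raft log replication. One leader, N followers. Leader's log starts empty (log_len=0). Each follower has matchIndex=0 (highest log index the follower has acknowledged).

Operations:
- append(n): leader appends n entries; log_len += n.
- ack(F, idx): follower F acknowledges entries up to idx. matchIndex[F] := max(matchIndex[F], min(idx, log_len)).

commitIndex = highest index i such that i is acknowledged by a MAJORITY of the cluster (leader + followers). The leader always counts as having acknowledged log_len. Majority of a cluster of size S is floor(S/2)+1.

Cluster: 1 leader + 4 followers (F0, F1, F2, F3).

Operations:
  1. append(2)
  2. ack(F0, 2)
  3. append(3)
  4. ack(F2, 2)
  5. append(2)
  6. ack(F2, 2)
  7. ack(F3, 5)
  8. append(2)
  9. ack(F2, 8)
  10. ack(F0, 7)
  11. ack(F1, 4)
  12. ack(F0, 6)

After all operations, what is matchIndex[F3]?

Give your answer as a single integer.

Op 1: append 2 -> log_len=2
Op 2: F0 acks idx 2 -> match: F0=2 F1=0 F2=0 F3=0; commitIndex=0
Op 3: append 3 -> log_len=5
Op 4: F2 acks idx 2 -> match: F0=2 F1=0 F2=2 F3=0; commitIndex=2
Op 5: append 2 -> log_len=7
Op 6: F2 acks idx 2 -> match: F0=2 F1=0 F2=2 F3=0; commitIndex=2
Op 7: F3 acks idx 5 -> match: F0=2 F1=0 F2=2 F3=5; commitIndex=2
Op 8: append 2 -> log_len=9
Op 9: F2 acks idx 8 -> match: F0=2 F1=0 F2=8 F3=5; commitIndex=5
Op 10: F0 acks idx 7 -> match: F0=7 F1=0 F2=8 F3=5; commitIndex=7
Op 11: F1 acks idx 4 -> match: F0=7 F1=4 F2=8 F3=5; commitIndex=7
Op 12: F0 acks idx 6 -> match: F0=7 F1=4 F2=8 F3=5; commitIndex=7

Answer: 5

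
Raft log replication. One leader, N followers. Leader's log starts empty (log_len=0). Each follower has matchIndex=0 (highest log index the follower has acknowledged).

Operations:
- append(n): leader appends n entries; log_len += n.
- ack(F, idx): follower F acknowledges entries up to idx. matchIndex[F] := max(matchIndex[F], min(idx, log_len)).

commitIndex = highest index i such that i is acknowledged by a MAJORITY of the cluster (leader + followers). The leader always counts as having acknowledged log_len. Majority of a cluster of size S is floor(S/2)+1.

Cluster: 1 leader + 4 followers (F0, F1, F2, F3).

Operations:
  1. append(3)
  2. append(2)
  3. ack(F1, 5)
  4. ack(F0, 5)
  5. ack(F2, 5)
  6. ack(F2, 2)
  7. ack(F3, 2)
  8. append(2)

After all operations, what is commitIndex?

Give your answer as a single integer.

Op 1: append 3 -> log_len=3
Op 2: append 2 -> log_len=5
Op 3: F1 acks idx 5 -> match: F0=0 F1=5 F2=0 F3=0; commitIndex=0
Op 4: F0 acks idx 5 -> match: F0=5 F1=5 F2=0 F3=0; commitIndex=5
Op 5: F2 acks idx 5 -> match: F0=5 F1=5 F2=5 F3=0; commitIndex=5
Op 6: F2 acks idx 2 -> match: F0=5 F1=5 F2=5 F3=0; commitIndex=5
Op 7: F3 acks idx 2 -> match: F0=5 F1=5 F2=5 F3=2; commitIndex=5
Op 8: append 2 -> log_len=7

Answer: 5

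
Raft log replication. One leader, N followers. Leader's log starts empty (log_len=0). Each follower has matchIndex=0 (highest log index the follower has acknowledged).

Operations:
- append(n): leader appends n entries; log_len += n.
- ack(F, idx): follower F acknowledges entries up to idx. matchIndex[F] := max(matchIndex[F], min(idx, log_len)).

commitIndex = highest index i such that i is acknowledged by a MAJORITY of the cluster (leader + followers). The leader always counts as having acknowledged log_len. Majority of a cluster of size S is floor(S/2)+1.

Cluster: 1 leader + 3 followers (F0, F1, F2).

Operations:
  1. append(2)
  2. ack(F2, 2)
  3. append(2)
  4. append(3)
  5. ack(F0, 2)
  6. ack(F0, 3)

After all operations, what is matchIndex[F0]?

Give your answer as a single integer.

Answer: 3

Derivation:
Op 1: append 2 -> log_len=2
Op 2: F2 acks idx 2 -> match: F0=0 F1=0 F2=2; commitIndex=0
Op 3: append 2 -> log_len=4
Op 4: append 3 -> log_len=7
Op 5: F0 acks idx 2 -> match: F0=2 F1=0 F2=2; commitIndex=2
Op 6: F0 acks idx 3 -> match: F0=3 F1=0 F2=2; commitIndex=2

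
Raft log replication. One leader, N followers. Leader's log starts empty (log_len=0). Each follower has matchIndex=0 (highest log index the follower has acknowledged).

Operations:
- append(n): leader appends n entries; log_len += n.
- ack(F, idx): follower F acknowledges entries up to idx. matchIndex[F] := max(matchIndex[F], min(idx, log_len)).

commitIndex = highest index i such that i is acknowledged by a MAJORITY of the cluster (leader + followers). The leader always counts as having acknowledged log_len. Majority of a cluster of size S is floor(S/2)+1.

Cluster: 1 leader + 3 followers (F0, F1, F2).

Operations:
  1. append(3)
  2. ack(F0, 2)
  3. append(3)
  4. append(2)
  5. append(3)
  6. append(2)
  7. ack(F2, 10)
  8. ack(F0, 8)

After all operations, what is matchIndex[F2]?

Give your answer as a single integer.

Answer: 10

Derivation:
Op 1: append 3 -> log_len=3
Op 2: F0 acks idx 2 -> match: F0=2 F1=0 F2=0; commitIndex=0
Op 3: append 3 -> log_len=6
Op 4: append 2 -> log_len=8
Op 5: append 3 -> log_len=11
Op 6: append 2 -> log_len=13
Op 7: F2 acks idx 10 -> match: F0=2 F1=0 F2=10; commitIndex=2
Op 8: F0 acks idx 8 -> match: F0=8 F1=0 F2=10; commitIndex=8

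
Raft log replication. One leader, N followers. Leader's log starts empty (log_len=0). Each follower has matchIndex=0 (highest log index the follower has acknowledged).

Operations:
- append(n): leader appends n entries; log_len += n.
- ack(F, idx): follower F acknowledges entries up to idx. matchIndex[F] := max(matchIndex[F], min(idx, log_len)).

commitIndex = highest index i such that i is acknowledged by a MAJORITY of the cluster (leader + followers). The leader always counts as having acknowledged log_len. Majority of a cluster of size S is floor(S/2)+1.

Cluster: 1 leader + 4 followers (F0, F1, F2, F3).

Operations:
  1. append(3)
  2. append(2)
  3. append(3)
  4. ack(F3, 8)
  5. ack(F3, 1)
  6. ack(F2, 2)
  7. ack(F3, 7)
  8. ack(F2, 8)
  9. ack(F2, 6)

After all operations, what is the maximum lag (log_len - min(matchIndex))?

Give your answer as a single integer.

Op 1: append 3 -> log_len=3
Op 2: append 2 -> log_len=5
Op 3: append 3 -> log_len=8
Op 4: F3 acks idx 8 -> match: F0=0 F1=0 F2=0 F3=8; commitIndex=0
Op 5: F3 acks idx 1 -> match: F0=0 F1=0 F2=0 F3=8; commitIndex=0
Op 6: F2 acks idx 2 -> match: F0=0 F1=0 F2=2 F3=8; commitIndex=2
Op 7: F3 acks idx 7 -> match: F0=0 F1=0 F2=2 F3=8; commitIndex=2
Op 8: F2 acks idx 8 -> match: F0=0 F1=0 F2=8 F3=8; commitIndex=8
Op 9: F2 acks idx 6 -> match: F0=0 F1=0 F2=8 F3=8; commitIndex=8

Answer: 8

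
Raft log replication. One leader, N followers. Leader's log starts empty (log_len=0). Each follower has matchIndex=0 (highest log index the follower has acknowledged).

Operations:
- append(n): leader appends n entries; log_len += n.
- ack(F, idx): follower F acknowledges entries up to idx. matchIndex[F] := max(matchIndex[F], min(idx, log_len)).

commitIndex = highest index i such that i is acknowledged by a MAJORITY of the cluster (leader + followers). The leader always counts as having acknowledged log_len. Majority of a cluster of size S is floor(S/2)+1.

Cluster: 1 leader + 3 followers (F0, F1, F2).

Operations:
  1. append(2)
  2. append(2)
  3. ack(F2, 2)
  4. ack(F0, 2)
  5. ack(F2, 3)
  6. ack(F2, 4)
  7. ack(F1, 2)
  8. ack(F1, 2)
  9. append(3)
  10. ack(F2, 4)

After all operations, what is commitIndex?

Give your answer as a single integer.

Op 1: append 2 -> log_len=2
Op 2: append 2 -> log_len=4
Op 3: F2 acks idx 2 -> match: F0=0 F1=0 F2=2; commitIndex=0
Op 4: F0 acks idx 2 -> match: F0=2 F1=0 F2=2; commitIndex=2
Op 5: F2 acks idx 3 -> match: F0=2 F1=0 F2=3; commitIndex=2
Op 6: F2 acks idx 4 -> match: F0=2 F1=0 F2=4; commitIndex=2
Op 7: F1 acks idx 2 -> match: F0=2 F1=2 F2=4; commitIndex=2
Op 8: F1 acks idx 2 -> match: F0=2 F1=2 F2=4; commitIndex=2
Op 9: append 3 -> log_len=7
Op 10: F2 acks idx 4 -> match: F0=2 F1=2 F2=4; commitIndex=2

Answer: 2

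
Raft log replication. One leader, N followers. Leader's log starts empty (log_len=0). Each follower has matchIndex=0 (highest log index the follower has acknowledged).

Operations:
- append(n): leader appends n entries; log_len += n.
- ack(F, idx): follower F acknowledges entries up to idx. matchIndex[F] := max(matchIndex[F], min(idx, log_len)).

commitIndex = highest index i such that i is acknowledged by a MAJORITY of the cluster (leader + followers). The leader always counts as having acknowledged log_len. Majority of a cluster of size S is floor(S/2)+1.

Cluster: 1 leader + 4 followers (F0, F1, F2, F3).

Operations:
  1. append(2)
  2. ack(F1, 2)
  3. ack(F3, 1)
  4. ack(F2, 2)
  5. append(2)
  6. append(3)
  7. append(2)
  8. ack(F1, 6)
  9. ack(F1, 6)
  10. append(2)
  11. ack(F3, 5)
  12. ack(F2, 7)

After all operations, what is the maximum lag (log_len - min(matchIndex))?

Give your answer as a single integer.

Op 1: append 2 -> log_len=2
Op 2: F1 acks idx 2 -> match: F0=0 F1=2 F2=0 F3=0; commitIndex=0
Op 3: F3 acks idx 1 -> match: F0=0 F1=2 F2=0 F3=1; commitIndex=1
Op 4: F2 acks idx 2 -> match: F0=0 F1=2 F2=2 F3=1; commitIndex=2
Op 5: append 2 -> log_len=4
Op 6: append 3 -> log_len=7
Op 7: append 2 -> log_len=9
Op 8: F1 acks idx 6 -> match: F0=0 F1=6 F2=2 F3=1; commitIndex=2
Op 9: F1 acks idx 6 -> match: F0=0 F1=6 F2=2 F3=1; commitIndex=2
Op 10: append 2 -> log_len=11
Op 11: F3 acks idx 5 -> match: F0=0 F1=6 F2=2 F3=5; commitIndex=5
Op 12: F2 acks idx 7 -> match: F0=0 F1=6 F2=7 F3=5; commitIndex=6

Answer: 11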